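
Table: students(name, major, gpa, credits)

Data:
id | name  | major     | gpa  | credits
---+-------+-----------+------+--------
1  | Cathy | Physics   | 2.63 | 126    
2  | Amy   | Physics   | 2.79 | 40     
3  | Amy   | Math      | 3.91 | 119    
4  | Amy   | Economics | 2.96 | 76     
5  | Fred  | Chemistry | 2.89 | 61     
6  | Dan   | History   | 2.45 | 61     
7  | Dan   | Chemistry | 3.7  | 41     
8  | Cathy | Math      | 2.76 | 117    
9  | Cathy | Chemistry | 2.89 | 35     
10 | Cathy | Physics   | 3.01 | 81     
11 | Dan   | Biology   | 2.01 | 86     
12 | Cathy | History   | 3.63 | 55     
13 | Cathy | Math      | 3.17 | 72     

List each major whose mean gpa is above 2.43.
SELECT major, AVG(gpa)
FROM students
GROUP BY major
HAVING AVG(gpa) > 2.43

Result:
  Chemistry: avg=3.16
  Economics: avg=2.96
  History: avg=3.04
  Math: avg=3.28
  Physics: avg=2.81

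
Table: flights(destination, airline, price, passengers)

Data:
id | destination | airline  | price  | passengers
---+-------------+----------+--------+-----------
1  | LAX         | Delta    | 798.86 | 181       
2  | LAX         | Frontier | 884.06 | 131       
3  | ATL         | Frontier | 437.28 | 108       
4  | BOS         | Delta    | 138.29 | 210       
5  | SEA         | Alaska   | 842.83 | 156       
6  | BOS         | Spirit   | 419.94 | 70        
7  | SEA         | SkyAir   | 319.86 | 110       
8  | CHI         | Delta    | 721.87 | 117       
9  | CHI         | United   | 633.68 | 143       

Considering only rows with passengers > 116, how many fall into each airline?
SELECT airline, COUNT(*)
FROM flights
WHERE passengers > 116
GROUP BY airline

Note: WHERE filters rows before grouping.

Result:
  Alaska: 1
  Delta: 3
  Frontier: 1
  United: 1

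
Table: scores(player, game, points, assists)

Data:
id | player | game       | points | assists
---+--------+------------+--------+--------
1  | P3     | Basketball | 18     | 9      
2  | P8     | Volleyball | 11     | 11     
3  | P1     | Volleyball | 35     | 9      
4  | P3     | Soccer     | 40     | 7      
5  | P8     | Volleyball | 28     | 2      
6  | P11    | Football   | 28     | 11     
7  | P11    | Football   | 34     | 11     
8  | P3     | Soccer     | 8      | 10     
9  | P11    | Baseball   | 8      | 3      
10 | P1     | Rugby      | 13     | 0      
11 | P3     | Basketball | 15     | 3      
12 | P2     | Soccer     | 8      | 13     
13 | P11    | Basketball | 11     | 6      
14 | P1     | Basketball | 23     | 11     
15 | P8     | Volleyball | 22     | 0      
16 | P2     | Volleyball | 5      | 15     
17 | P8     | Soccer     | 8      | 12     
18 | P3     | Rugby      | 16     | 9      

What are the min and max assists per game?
SELECT game, MIN(assists), MAX(assists)
FROM scores
GROUP BY game

Result:
  Baseball: min=3, max=3
  Basketball: min=3, max=11
  Football: min=11, max=11
  Rugby: min=0, max=9
  Soccer: min=7, max=13
  Volleyball: min=0, max=15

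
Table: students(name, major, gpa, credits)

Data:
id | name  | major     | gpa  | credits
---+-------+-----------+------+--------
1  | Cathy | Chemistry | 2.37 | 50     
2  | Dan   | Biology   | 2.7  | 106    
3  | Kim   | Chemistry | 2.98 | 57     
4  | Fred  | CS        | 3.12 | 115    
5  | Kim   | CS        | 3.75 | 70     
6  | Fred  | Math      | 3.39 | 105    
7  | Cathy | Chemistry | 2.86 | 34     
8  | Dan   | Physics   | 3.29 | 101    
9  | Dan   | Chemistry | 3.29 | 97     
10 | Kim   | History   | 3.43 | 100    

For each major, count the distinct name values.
SELECT major, COUNT(DISTINCT name)
FROM students
GROUP BY major

Result:
  Biology: 1 distinct
  CS: 2 distinct
  Chemistry: 3 distinct
  History: 1 distinct
  Math: 1 distinct
  Physics: 1 distinct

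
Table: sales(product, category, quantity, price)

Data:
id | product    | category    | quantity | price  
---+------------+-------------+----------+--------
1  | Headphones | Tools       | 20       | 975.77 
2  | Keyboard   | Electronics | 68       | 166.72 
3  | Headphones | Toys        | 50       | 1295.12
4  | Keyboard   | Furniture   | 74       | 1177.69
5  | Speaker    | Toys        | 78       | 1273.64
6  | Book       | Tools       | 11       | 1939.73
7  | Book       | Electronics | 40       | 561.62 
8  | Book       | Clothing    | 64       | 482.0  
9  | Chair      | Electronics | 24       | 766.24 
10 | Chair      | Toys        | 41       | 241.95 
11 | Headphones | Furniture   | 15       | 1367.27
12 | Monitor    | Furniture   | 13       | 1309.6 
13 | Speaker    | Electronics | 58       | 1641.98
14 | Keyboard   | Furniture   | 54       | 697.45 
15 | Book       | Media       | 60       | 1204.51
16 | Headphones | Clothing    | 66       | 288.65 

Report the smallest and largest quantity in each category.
SELECT category, MIN(quantity), MAX(quantity)
FROM sales
GROUP BY category

Result:
  Clothing: min=64, max=66
  Electronics: min=24, max=68
  Furniture: min=13, max=74
  Media: min=60, max=60
  Tools: min=11, max=20
  Toys: min=41, max=78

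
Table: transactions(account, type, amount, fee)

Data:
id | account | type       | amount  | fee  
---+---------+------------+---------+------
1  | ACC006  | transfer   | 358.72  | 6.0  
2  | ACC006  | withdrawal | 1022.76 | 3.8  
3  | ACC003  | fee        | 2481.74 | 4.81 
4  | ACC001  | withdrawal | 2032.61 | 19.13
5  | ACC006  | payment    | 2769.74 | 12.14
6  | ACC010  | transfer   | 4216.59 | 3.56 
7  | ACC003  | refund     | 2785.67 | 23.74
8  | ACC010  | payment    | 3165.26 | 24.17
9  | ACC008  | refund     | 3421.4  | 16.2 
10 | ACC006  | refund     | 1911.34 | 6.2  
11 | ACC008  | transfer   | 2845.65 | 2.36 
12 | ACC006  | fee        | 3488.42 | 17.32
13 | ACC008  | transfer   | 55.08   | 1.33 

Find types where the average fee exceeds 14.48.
SELECT type, AVG(fee)
FROM transactions
GROUP BY type
HAVING AVG(fee) > 14.48

Result:
  payment: avg=18.16
  refund: avg=15.38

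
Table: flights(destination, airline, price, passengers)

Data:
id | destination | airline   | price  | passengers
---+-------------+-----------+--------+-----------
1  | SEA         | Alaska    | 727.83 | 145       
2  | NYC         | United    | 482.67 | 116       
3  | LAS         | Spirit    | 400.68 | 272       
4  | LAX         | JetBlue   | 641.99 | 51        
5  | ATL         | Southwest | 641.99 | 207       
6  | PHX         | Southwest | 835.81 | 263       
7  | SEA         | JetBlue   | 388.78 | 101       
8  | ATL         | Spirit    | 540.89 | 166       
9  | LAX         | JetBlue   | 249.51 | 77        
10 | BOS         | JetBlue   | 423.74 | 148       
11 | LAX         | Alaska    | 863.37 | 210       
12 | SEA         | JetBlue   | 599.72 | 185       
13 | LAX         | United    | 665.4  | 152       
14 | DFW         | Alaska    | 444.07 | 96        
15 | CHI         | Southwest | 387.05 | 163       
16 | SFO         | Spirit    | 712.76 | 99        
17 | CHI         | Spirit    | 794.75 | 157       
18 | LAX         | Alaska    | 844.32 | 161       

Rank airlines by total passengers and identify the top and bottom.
SELECT airline, SUM(passengers)
FROM flights
GROUP BY airline
ORDER BY SUM(passengers)

All groups:
  United: 268
  JetBlue: 562
  Alaska: 612
  Southwest: 633
  Spirit: 694

Highest: Spirit (694)
Lowest: United (268)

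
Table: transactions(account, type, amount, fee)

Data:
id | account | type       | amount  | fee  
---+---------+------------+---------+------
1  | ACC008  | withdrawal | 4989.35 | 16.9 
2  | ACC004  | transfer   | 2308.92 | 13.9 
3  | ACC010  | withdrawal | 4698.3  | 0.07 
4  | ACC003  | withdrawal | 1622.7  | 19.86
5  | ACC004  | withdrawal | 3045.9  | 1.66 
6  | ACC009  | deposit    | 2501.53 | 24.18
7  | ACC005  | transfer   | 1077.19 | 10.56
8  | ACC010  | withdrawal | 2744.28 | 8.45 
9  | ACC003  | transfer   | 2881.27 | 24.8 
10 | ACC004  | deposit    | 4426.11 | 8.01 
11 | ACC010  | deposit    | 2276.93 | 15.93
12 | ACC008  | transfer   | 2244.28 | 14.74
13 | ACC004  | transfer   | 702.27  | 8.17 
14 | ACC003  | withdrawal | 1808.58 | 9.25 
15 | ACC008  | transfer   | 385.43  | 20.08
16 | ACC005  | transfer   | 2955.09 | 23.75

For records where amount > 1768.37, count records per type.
SELECT type, COUNT(*)
FROM transactions
WHERE amount > 1768.37
GROUP BY type

Note: WHERE filters rows before grouping.

Result:
  deposit: 3
  transfer: 4
  withdrawal: 5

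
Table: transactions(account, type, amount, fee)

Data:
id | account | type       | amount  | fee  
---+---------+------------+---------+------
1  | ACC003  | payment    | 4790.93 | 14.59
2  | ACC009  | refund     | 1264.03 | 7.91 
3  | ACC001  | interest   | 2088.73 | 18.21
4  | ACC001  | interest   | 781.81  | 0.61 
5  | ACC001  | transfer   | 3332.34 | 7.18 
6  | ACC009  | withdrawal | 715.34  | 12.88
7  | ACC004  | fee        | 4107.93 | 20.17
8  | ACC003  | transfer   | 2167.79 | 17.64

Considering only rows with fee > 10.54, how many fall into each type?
SELECT type, COUNT(*)
FROM transactions
WHERE fee > 10.54
GROUP BY type

Note: WHERE filters rows before grouping.

Result:
  fee: 1
  interest: 1
  payment: 1
  transfer: 1
  withdrawal: 1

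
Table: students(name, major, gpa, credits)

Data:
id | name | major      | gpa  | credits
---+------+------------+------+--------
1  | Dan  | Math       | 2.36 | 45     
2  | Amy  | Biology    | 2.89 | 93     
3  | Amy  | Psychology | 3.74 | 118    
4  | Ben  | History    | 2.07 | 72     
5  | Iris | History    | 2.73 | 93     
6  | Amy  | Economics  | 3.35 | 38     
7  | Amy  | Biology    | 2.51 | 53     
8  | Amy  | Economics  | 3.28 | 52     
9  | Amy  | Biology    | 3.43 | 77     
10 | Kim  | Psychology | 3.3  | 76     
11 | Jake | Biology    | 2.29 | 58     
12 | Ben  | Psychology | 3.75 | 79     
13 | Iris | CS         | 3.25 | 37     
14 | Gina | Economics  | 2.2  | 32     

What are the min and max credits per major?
SELECT major, MIN(credits), MAX(credits)
FROM students
GROUP BY major

Result:
  Biology: min=53, max=93
  CS: min=37, max=37
  Economics: min=32, max=52
  History: min=72, max=93
  Math: min=45, max=45
  Psychology: min=76, max=118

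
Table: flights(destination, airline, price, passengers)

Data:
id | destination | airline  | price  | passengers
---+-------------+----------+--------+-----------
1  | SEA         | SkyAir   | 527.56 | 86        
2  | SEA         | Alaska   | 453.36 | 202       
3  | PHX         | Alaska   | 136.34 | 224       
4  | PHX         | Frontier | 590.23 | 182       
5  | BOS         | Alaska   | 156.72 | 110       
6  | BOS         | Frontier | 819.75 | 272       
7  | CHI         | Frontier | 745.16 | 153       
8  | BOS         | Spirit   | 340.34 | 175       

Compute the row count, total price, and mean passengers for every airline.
SELECT airline,
       COUNT(*) as cnt,
       SUM(price) as total_price,
       AVG(passengers) as avg_passengers
FROM flights
GROUP BY airline

Result:
  Alaska: 3 records, 746.42 total price, 178.67 avg passengers
  Frontier: 3 records, 2155.14 total price, 202.33 avg passengers
  SkyAir: 1 records, 527.56 total price, 86.00 avg passengers
  Spirit: 1 records, 340.34 total price, 175.00 avg passengers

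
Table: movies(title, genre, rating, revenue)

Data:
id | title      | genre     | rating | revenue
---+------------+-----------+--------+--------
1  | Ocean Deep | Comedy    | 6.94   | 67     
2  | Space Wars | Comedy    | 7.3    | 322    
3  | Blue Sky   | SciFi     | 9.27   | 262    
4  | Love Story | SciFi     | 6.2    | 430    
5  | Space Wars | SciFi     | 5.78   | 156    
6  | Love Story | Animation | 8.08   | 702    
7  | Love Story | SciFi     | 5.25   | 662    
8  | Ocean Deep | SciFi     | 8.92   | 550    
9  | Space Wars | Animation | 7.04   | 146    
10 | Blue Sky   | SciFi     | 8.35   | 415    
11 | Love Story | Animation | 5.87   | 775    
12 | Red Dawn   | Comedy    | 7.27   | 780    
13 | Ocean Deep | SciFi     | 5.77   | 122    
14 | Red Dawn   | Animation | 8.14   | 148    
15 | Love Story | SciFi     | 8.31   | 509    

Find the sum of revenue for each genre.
SELECT genre, SUM(revenue) as result
FROM movies
GROUP BY genre

Result:
  Animation: 1771
  Comedy: 1169
  SciFi: 3106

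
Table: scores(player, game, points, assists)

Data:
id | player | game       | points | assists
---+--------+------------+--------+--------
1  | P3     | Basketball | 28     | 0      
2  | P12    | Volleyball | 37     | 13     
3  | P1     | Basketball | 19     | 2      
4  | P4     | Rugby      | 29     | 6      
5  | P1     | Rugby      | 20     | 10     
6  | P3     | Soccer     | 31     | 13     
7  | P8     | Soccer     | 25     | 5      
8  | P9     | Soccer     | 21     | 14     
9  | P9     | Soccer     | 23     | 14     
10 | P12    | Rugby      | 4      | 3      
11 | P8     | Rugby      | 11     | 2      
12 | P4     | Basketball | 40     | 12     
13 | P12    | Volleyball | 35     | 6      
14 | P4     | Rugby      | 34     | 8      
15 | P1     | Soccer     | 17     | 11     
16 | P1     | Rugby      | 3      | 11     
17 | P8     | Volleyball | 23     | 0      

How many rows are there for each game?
SELECT game, COUNT(*) as count
FROM scores
GROUP BY game

Result:
  Basketball: 3
  Rugby: 6
  Soccer: 5
  Volleyball: 3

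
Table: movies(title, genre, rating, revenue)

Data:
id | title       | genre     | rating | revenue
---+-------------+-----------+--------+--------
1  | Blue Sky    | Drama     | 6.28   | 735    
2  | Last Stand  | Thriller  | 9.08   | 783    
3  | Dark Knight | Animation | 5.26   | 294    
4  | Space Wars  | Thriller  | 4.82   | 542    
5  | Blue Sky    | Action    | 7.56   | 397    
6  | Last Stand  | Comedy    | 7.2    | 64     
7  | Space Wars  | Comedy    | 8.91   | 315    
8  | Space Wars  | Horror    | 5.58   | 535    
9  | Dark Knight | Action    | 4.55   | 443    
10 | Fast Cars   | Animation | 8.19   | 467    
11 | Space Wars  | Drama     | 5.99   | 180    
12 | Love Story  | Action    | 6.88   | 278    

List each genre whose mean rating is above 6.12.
SELECT genre, AVG(rating)
FROM movies
GROUP BY genre
HAVING AVG(rating) > 6.12

Result:
  Action: avg=6.33
  Animation: avg=6.73
  Comedy: avg=8.06
  Drama: avg=6.14
  Thriller: avg=6.95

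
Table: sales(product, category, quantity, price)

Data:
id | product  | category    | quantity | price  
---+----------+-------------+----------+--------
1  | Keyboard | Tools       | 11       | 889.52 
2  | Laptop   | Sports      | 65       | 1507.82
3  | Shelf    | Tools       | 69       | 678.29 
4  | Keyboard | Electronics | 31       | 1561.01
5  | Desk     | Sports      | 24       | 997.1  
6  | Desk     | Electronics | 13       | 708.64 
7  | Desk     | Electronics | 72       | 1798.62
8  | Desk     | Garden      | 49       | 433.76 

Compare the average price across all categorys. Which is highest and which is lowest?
SELECT category, AVG(price)
FROM sales
GROUP BY category
ORDER BY AVG(price)

All groups:
  Garden: 433.76
  Tools: 783.91
  Sports: 1252.46
  Electronics: 1356.09

Highest: Electronics (1356.09)
Lowest: Garden (433.76)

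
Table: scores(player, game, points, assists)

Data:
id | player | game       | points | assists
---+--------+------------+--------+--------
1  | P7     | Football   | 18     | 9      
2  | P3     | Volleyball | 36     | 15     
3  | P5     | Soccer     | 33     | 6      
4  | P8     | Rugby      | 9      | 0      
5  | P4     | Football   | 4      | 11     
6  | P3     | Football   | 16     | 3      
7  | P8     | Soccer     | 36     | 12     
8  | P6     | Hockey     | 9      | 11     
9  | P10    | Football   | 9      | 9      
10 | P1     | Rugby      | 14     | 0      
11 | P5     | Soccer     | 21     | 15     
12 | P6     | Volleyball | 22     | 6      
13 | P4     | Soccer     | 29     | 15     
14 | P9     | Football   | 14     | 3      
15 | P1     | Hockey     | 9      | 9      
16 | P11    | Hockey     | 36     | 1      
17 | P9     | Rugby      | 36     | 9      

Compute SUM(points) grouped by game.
SELECT game, SUM(points) as result
FROM scores
GROUP BY game

Result:
  Football: 61
  Hockey: 54
  Rugby: 59
  Soccer: 119
  Volleyball: 58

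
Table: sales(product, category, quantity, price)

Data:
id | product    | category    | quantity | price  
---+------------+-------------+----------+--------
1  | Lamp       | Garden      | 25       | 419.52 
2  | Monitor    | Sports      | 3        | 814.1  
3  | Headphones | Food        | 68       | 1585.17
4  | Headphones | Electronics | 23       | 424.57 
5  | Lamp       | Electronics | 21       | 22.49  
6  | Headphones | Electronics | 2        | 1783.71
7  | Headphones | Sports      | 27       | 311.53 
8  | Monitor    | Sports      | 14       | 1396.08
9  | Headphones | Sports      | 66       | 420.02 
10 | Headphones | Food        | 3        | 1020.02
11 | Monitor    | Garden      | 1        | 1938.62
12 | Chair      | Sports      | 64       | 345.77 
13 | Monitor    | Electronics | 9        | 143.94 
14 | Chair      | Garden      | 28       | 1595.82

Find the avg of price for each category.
SELECT category, AVG(price) as result
FROM sales
GROUP BY category

Result:
  Electronics: 593.68
  Food: 1302.60
  Garden: 1317.99
  Sports: 657.50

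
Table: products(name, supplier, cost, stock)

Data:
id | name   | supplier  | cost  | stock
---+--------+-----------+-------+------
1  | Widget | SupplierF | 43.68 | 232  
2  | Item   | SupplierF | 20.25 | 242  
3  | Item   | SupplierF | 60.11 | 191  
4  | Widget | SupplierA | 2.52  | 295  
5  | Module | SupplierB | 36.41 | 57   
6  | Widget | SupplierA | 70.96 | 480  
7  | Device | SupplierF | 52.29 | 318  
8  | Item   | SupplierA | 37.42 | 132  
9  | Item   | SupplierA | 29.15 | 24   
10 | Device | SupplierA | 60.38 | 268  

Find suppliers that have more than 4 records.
SELECT supplier, COUNT(*) as cnt
FROM products
GROUP BY supplier
HAVING COUNT(*) > 4

Result:
  SupplierA: 5

Note: HAVING filters groups after aggregation, WHERE filters rows before.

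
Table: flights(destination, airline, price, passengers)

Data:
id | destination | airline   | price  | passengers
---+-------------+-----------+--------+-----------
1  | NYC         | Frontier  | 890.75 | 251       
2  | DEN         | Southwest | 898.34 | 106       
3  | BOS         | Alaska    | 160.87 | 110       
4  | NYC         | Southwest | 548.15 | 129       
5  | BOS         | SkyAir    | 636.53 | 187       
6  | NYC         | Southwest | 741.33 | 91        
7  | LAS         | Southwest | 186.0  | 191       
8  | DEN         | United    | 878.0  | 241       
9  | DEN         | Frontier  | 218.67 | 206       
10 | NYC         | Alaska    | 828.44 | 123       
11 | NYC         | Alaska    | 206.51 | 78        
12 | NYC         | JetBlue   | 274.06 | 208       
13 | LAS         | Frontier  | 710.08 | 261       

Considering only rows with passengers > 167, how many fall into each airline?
SELECT airline, COUNT(*)
FROM flights
WHERE passengers > 167
GROUP BY airline

Note: WHERE filters rows before grouping.

Result:
  Frontier: 3
  JetBlue: 1
  SkyAir: 1
  Southwest: 1
  United: 1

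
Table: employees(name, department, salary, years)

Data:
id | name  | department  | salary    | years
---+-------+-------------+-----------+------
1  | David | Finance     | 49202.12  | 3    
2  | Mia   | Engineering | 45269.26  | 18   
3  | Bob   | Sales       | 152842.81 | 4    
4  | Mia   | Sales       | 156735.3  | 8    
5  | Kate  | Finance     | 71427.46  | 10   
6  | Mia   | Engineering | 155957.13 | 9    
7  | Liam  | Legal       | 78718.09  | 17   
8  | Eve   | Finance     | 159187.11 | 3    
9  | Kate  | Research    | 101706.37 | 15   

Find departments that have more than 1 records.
SELECT department, COUNT(*) as cnt
FROM employees
GROUP BY department
HAVING COUNT(*) > 1

Result:
  Engineering: 2
  Finance: 3
  Sales: 2

Note: HAVING filters groups after aggregation, WHERE filters rows before.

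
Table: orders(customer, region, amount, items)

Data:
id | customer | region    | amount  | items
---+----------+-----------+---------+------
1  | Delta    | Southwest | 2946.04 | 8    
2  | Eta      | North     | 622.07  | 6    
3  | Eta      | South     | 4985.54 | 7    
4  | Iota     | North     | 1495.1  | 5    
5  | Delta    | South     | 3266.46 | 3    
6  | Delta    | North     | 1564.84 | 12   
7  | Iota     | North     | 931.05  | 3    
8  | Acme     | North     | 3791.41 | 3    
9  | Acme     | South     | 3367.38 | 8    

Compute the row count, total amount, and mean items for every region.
SELECT region,
       COUNT(*) as cnt,
       SUM(amount) as total_amount,
       AVG(items) as avg_items
FROM orders
GROUP BY region

Result:
  North: 5 records, 8404.47 total amount, 5.80 avg items
  South: 3 records, 11619.38 total amount, 6.00 avg items
  Southwest: 1 records, 2946.04 total amount, 8.00 avg items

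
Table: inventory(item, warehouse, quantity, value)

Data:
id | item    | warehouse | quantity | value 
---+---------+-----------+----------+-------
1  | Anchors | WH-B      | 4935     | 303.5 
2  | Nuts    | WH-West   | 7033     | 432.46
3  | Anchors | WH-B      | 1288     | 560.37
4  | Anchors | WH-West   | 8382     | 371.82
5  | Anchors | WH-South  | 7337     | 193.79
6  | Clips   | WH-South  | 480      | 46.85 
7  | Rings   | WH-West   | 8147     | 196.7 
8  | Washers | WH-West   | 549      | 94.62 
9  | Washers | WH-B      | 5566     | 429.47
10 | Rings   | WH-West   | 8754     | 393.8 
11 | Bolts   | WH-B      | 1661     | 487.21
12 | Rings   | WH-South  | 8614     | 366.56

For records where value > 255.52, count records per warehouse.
SELECT warehouse, COUNT(*)
FROM inventory
WHERE value > 255.52
GROUP BY warehouse

Note: WHERE filters rows before grouping.

Result:
  WH-B: 4
  WH-South: 1
  WH-West: 3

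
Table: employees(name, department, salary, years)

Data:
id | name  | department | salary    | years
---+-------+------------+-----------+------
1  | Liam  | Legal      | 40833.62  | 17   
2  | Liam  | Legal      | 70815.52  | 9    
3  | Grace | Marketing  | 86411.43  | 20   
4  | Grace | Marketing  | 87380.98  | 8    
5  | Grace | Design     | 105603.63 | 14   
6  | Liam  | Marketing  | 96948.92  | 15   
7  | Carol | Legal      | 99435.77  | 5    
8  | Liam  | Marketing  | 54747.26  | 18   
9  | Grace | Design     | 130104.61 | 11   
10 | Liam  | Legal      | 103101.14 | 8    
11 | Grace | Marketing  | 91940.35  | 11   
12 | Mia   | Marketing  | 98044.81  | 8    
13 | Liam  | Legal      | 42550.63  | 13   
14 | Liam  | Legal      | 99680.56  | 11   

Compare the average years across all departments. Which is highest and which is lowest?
SELECT department, AVG(years)
FROM employees
GROUP BY department
ORDER BY AVG(years)

All groups:
  Legal: 10.50
  Design: 12.50
  Marketing: 13.33

Highest: Marketing (13.33)
Lowest: Legal (10.50)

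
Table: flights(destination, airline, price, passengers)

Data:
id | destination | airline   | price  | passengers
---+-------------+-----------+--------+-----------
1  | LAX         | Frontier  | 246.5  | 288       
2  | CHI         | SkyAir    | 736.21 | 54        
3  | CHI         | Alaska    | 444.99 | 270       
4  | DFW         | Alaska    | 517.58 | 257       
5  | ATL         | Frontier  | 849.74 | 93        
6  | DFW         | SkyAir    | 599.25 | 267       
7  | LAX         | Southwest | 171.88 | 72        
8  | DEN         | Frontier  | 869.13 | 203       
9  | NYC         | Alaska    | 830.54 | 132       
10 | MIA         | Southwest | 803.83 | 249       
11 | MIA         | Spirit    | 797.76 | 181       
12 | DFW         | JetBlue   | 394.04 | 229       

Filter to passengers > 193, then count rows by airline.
SELECT airline, COUNT(*)
FROM flights
WHERE passengers > 193
GROUP BY airline

Note: WHERE filters rows before grouping.

Result:
  Alaska: 2
  Frontier: 2
  JetBlue: 1
  SkyAir: 1
  Southwest: 1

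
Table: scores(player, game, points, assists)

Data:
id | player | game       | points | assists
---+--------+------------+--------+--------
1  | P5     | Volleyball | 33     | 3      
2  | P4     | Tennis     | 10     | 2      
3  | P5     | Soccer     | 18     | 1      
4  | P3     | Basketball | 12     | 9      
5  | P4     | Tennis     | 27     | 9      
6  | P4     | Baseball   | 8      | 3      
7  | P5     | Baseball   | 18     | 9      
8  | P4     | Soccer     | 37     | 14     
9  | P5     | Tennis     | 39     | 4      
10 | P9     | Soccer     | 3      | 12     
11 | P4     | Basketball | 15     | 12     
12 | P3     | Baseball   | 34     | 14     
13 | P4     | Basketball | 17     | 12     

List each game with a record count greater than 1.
SELECT game, COUNT(*) as cnt
FROM scores
GROUP BY game
HAVING COUNT(*) > 1

Result:
  Baseball: 3
  Basketball: 3
  Soccer: 3
  Tennis: 3

Note: HAVING filters groups after aggregation, WHERE filters rows before.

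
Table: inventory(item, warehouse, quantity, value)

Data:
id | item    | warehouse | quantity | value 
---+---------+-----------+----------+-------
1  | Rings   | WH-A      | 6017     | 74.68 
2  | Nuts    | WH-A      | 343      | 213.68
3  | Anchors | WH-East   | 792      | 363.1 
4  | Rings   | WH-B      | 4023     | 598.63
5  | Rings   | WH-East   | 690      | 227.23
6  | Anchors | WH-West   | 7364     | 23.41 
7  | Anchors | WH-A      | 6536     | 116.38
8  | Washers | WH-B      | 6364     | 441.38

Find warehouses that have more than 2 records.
SELECT warehouse, COUNT(*) as cnt
FROM inventory
GROUP BY warehouse
HAVING COUNT(*) > 2

Result:
  WH-A: 3

Note: HAVING filters groups after aggregation, WHERE filters rows before.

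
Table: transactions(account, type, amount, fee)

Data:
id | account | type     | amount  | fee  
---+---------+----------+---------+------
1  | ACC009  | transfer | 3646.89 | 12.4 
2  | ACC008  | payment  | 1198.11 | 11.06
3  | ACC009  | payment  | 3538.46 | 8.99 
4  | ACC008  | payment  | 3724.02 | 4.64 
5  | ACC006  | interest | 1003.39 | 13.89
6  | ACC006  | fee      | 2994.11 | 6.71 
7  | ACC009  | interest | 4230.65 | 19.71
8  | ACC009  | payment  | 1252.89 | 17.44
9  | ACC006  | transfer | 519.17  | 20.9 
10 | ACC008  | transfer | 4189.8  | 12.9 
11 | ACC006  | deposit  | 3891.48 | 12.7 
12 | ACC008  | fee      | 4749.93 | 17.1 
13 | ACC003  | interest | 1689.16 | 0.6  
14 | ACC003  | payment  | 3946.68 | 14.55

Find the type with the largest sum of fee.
SELECT type, SUM(fee) as val
FROM transactions
GROUP BY type
ORDER BY val DESC
LIMIT 1

Result: payment with sum(fee) = 56.68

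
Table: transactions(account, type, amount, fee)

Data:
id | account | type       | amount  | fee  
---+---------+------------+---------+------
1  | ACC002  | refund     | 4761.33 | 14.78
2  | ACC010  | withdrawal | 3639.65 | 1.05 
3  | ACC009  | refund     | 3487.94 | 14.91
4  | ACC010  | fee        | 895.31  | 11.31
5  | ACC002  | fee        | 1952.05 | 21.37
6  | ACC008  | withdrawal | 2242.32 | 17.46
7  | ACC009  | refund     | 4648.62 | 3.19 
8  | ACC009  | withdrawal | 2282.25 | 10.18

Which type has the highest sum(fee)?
SELECT type, SUM(fee) as val
FROM transactions
GROUP BY type
ORDER BY val DESC
LIMIT 1

Result: refund with sum(fee) = 32.88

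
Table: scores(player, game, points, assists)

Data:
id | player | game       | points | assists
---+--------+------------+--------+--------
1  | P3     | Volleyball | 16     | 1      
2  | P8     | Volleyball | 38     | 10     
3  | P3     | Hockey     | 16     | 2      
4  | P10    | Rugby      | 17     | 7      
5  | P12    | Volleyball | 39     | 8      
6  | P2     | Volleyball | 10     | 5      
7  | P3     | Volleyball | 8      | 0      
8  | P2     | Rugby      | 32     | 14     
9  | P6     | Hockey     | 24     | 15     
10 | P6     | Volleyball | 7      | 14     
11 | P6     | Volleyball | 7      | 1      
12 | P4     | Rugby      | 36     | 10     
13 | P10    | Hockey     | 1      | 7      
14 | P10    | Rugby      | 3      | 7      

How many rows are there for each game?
SELECT game, COUNT(*) as count
FROM scores
GROUP BY game

Result:
  Hockey: 3
  Rugby: 4
  Volleyball: 7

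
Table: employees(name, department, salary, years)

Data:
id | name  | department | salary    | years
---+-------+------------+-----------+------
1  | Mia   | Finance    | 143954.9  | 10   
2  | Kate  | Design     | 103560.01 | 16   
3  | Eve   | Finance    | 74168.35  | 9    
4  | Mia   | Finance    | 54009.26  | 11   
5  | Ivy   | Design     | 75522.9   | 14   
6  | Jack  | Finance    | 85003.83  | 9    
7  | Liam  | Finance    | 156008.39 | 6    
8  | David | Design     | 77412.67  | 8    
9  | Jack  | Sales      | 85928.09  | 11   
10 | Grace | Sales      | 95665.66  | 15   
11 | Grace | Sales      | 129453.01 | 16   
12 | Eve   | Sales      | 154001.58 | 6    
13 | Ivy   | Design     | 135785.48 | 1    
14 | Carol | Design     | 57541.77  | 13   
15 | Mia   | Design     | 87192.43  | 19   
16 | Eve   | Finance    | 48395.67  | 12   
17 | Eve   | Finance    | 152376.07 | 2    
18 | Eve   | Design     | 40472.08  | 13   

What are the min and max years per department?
SELECT department, MIN(years), MAX(years)
FROM employees
GROUP BY department

Result:
  Design: min=1, max=19
  Finance: min=2, max=12
  Sales: min=6, max=16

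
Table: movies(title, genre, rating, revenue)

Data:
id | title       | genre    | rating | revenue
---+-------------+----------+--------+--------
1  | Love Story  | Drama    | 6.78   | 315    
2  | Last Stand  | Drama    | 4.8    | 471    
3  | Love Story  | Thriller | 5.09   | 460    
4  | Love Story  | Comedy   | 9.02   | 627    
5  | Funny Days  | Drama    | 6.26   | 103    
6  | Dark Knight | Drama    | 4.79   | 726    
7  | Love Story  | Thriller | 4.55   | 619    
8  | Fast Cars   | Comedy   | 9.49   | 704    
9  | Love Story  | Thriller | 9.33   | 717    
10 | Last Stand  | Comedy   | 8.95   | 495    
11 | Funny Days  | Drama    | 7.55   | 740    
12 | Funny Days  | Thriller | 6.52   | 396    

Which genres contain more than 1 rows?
SELECT genre, COUNT(*) as cnt
FROM movies
GROUP BY genre
HAVING COUNT(*) > 1

Result:
  Comedy: 3
  Drama: 5
  Thriller: 4

Note: HAVING filters groups after aggregation, WHERE filters rows before.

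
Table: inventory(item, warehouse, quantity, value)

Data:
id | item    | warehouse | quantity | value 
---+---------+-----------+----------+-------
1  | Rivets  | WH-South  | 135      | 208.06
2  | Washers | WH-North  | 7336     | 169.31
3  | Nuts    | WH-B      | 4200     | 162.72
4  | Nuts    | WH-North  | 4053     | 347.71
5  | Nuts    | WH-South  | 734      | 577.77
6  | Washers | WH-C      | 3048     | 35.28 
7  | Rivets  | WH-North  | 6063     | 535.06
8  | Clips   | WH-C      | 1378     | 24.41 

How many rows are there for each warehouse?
SELECT warehouse, COUNT(*) as count
FROM inventory
GROUP BY warehouse

Result:
  WH-B: 1
  WH-C: 2
  WH-North: 3
  WH-South: 2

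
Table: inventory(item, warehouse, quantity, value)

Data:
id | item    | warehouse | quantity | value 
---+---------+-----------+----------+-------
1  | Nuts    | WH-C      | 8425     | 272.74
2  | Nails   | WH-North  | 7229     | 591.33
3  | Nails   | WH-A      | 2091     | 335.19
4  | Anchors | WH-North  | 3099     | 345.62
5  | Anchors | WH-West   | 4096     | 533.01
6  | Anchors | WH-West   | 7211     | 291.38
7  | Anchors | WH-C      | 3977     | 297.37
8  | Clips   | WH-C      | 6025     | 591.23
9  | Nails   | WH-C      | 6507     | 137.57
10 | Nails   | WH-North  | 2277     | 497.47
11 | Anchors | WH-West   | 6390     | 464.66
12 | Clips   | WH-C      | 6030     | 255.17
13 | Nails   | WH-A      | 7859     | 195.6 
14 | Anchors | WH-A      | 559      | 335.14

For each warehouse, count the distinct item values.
SELECT warehouse, COUNT(DISTINCT item)
FROM inventory
GROUP BY warehouse

Result:
  WH-A: 2 distinct
  WH-C: 4 distinct
  WH-North: 2 distinct
  WH-West: 1 distinct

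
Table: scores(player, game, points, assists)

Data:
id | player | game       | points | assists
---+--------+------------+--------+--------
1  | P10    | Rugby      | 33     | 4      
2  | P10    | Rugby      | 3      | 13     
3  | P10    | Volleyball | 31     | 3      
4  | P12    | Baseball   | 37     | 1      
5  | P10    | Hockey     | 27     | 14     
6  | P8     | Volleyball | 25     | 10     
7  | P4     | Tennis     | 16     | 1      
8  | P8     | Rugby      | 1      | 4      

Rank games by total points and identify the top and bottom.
SELECT game, SUM(points)
FROM scores
GROUP BY game
ORDER BY SUM(points)

All groups:
  Tennis: 16
  Hockey: 27
  Baseball: 37
  Rugby: 37
  Volleyball: 56

Highest: Volleyball (56)
Lowest: Tennis (16)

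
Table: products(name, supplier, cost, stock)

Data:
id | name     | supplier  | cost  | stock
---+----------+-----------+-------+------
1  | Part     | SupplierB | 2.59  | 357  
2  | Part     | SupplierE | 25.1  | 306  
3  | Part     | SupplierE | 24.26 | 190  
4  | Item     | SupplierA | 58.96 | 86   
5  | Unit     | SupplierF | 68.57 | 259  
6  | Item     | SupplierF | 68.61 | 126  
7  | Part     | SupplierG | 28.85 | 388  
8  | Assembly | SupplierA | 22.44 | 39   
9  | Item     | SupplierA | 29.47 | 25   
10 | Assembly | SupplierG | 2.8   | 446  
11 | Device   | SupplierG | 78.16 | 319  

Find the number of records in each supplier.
SELECT supplier, COUNT(*) as count
FROM products
GROUP BY supplier

Result:
  SupplierA: 3
  SupplierB: 1
  SupplierE: 2
  SupplierF: 2
  SupplierG: 3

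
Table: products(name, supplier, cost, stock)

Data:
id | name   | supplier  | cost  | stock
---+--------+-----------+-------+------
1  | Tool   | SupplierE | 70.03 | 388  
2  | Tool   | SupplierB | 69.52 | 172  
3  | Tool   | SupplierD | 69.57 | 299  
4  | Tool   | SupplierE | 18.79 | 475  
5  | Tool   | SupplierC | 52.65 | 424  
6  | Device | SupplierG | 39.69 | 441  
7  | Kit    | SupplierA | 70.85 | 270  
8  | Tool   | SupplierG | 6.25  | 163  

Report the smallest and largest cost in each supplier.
SELECT supplier, MIN(cost), MAX(cost)
FROM products
GROUP BY supplier

Result:
  SupplierA: min=70.85, max=70.85
  SupplierB: min=69.52, max=69.52
  SupplierC: min=52.65, max=52.65
  SupplierD: min=69.57, max=69.57
  SupplierE: min=18.79, max=70.03
  SupplierG: min=6.25, max=39.69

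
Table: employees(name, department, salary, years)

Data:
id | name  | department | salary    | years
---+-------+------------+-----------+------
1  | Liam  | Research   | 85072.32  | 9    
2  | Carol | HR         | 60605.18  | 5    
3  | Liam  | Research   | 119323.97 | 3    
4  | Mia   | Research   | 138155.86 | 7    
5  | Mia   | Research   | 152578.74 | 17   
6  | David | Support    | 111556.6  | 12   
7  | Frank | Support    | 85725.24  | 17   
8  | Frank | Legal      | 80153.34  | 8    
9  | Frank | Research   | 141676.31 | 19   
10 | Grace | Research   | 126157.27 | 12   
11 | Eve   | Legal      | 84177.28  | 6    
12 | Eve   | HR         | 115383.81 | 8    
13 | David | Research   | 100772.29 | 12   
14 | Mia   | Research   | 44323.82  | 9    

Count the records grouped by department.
SELECT department, COUNT(*) as count
FROM employees
GROUP BY department

Result:
  HR: 2
  Legal: 2
  Research: 8
  Support: 2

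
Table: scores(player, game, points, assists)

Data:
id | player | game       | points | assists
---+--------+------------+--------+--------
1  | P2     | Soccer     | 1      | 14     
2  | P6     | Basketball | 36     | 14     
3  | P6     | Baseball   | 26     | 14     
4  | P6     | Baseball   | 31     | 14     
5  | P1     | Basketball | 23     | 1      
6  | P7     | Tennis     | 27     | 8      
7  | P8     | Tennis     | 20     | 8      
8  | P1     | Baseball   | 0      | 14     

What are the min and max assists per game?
SELECT game, MIN(assists), MAX(assists)
FROM scores
GROUP BY game

Result:
  Baseball: min=14, max=14
  Basketball: min=1, max=14
  Soccer: min=14, max=14
  Tennis: min=8, max=8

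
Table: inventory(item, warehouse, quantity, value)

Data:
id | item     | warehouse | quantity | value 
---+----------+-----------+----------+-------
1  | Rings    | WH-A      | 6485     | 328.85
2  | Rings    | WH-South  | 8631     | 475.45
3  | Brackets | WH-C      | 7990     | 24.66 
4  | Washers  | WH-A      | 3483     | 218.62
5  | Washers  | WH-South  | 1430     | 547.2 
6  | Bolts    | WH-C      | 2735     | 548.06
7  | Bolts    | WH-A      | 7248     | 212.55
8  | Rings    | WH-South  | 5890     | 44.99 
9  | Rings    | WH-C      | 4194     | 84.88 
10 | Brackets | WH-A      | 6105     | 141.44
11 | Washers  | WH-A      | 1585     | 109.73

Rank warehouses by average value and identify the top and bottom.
SELECT warehouse, AVG(value)
FROM inventory
GROUP BY warehouse
ORDER BY AVG(value)

All groups:
  WH-A: 202.24
  WH-C: 219.20
  WH-South: 355.88

Highest: WH-South (355.88)
Lowest: WH-A (202.24)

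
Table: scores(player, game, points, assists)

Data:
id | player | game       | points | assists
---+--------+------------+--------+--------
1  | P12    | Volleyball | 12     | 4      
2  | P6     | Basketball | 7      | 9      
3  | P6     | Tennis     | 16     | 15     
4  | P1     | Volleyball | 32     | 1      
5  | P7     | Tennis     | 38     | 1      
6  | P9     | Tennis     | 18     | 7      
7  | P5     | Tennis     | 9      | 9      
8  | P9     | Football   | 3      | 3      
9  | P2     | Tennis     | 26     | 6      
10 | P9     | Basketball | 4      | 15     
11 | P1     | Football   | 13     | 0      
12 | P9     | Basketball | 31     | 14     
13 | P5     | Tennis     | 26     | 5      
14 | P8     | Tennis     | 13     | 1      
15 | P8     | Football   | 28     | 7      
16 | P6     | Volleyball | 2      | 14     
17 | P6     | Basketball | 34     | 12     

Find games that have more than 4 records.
SELECT game, COUNT(*) as cnt
FROM scores
GROUP BY game
HAVING COUNT(*) > 4

Result:
  Tennis: 7

Note: HAVING filters groups after aggregation, WHERE filters rows before.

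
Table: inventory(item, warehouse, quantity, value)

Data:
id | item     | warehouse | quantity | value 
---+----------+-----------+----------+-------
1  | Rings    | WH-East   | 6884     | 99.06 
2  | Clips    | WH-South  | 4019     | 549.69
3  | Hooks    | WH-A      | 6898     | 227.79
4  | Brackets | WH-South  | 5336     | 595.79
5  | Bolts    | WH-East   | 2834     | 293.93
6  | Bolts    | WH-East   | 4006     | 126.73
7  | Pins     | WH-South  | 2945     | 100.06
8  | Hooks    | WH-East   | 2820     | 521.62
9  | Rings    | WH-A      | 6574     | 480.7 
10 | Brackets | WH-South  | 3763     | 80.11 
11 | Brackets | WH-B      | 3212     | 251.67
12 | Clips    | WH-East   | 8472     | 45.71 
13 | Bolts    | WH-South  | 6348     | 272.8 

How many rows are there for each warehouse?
SELECT warehouse, COUNT(*) as count
FROM inventory
GROUP BY warehouse

Result:
  WH-A: 2
  WH-B: 1
  WH-East: 5
  WH-South: 5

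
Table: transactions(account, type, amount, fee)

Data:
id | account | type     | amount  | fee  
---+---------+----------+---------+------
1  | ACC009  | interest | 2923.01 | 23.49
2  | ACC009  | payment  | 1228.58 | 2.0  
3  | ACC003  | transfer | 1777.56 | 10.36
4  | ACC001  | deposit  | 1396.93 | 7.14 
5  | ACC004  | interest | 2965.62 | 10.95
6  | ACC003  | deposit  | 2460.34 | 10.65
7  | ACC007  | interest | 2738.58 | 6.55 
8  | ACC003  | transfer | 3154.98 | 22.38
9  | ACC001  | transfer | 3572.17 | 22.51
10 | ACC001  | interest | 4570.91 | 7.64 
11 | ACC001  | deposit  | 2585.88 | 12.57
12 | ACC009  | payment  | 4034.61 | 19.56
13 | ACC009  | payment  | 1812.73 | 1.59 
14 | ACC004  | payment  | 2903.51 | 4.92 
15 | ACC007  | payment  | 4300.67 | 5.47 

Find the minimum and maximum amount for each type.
SELECT type, MIN(amount), MAX(amount)
FROM transactions
GROUP BY type

Result:
  deposit: min=1396.93, max=2585.88
  interest: min=2738.58, max=4570.91
  payment: min=1228.58, max=4300.67
  transfer: min=1777.56, max=3572.17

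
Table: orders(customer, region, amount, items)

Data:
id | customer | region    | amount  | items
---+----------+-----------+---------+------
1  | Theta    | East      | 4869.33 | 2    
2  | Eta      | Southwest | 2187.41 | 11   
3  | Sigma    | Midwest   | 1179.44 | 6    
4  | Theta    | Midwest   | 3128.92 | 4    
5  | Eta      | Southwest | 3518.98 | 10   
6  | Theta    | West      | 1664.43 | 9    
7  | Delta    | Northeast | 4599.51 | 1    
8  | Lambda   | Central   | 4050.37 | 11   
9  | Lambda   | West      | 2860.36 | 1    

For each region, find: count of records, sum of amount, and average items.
SELECT region,
       COUNT(*) as cnt,
       SUM(amount) as total_amount,
       AVG(items) as avg_items
FROM orders
GROUP BY region

Result:
  Central: 1 records, 4050.37 total amount, 11.00 avg items
  East: 1 records, 4869.33 total amount, 2.00 avg items
  Midwest: 2 records, 4308.36 total amount, 5.00 avg items
  Northeast: 1 records, 4599.51 total amount, 1.00 avg items
  Southwest: 2 records, 5706.39 total amount, 10.50 avg items
  West: 2 records, 4524.79 total amount, 5.00 avg items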